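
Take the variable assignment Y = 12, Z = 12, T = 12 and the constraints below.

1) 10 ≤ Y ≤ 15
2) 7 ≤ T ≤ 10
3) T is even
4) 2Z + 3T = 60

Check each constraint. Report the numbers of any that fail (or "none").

Constraint 2 is violated.

1) Y = 12 lies in [10, 15] — satisfied.
2) T = 12 is outside [7, 10] — violated.
3) T = 12 is even — satisfied.
4) 2Z + 3T = 2(12) + 3(12) = 60 — satisfied.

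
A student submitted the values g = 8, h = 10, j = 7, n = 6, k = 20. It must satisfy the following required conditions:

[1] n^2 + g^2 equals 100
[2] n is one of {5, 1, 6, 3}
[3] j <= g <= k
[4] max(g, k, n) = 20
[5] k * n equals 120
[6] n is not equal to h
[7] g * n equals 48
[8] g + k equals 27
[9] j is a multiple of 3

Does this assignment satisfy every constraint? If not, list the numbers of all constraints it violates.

Violated: 8 and 9.

[1] n^2 + g^2 = 6^2 + 8^2 = 36 + 64 = 100 — holds.
[2] n = 6 is in {5, 1, 6, 3} — holds.
[3] values 7 <= 8 <= 20 — holds.
[4] max(8, 20, 6) = 20 — holds.
[5] k * n = 20 * 6 = 120 — holds.
[6] n = 6, h = 10; distinct — holds.
[7] g * n = 8 * 6 = 48 — holds.
[8] g + k = 8 + 20 = 28, not 27 — does not hold.
[9] 7 = 3*2 + 1, so 3 does not divide 7 — does not hold.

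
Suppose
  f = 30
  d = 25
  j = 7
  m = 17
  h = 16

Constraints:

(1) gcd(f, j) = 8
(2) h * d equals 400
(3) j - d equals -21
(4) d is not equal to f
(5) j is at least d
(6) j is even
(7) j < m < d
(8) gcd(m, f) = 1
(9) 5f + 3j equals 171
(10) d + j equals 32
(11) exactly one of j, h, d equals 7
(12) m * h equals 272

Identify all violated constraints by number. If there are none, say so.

Violated: 1, 3, 5, and 6.

(1) gcd(30, 7) = 1, not 8  ✘
(2) h * d = 16 * 25 = 400  ✔
(3) j - d = 7 - 25 = -18, not -21  ✘
(4) d = 25, f = 30; distinct  ✔
(5) j = 7, d = 25; 7 < 25 (want ≥)  ✘
(6) j = 7 is odd  ✘
(7) values 7 < 17 < 25  ✔
(8) gcd(17, 30) = 1  ✔
(9) 5f + 3j = 5(30) + 3(7) = 171  ✔
(10) d + j = 25 + 7 = 32  ✔
(11) j=7, h=16, d=25; 1 of them equals 7  ✔
(12) m * h = 17 * 16 = 272  ✔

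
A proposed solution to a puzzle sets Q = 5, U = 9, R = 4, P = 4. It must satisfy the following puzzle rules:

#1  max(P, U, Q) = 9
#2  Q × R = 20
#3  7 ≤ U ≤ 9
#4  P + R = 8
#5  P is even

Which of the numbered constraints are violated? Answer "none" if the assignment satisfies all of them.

The assignment satisfies every constraint.

#1 max(4, 9, 5) = 9  holds
#2 Q × R = 5 × 4 = 20  holds
#3 U = 9 lies in [7, 9]  holds
#4 P + R = 4 + 4 = 8  holds
#5 P = 4 is even  holds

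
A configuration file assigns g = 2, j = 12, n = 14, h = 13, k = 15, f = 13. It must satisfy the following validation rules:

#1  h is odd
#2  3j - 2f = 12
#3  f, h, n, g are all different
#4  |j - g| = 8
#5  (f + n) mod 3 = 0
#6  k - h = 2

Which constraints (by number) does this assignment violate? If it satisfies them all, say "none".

#1 h = 13 is odd  ✓
#2 3j - 2f = 3(12) - 2(13) = 10, not 12  ✗
#3 f = h = 13, not all different  ✗
#4 |12 - 2| = 10, not 8  ✗
#5 f + n = 27; 27 mod 3 = 0  ✓
#6 k - h = 15 - 13 = 2  ✓

Violated: 2, 3, 4.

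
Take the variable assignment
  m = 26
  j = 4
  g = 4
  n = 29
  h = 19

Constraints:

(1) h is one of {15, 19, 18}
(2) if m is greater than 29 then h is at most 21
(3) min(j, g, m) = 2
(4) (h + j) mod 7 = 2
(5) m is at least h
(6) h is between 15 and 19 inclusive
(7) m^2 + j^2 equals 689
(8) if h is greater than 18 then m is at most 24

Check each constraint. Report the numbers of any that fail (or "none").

(1) h = 19 is in {15, 19, 18}  ✓
(2) m = 26, not > 29; antecedent false, conditional vacuously true  ✓
(3) min(4, 4, 26) = 4, not 2  ✗
(4) h + j = 23; 23 mod 7 = 2  ✓
(5) m = 26, h = 19; 26 ≥ 19  ✓
(6) h = 19 lies in [15, 19]  ✓
(7) m^2 + j^2 = 26^2 + 4^2 = 676 + 16 = 692, not 689  ✗
(8) h = 19 > 18, so we need m ≤ 24; but m = 26 > 24  ✗

No — constraints 3, 7, 8 are not satisfied.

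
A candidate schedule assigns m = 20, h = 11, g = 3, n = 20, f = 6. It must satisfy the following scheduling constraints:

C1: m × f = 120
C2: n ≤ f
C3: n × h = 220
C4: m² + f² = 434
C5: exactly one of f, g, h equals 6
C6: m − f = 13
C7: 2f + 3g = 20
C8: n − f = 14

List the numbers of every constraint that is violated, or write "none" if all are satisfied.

C1: m × f = 20 × 6 = 120 — holds.
C2: n = 20, f = 6; 20 > 6 (want ≤) — does not hold.
C3: n × h = 20 × 11 = 220 — holds.
C4: m² + f² = 20² + 6² = 400 + 36 = 436, not 434 — does not hold.
C5: f=6, g=3, h=11; 1 of them equals 6 — holds.
C6: m − f = 20 − 6 = 14, not 13 — does not hold.
C7: 2f + 3g = 2(6) + 3(3) = 21, not 20 — does not hold.
C8: n − f = 20 − 6 = 14 — holds.

The assignment fails constraints 2, 4, 6, 7.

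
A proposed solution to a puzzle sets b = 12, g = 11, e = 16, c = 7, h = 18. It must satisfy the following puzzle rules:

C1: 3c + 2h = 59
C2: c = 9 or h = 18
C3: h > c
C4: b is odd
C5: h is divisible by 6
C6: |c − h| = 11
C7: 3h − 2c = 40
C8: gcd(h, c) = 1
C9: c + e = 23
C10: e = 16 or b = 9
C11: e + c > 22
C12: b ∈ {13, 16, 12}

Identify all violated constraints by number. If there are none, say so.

C1: 3c + 2h = 3(7) + 2(18) = 57, not 59  ✗
C2: c = 7 ≠ 9, but h = 18 = 18 (second disjunct)  ✓
C3: h = 18, c = 7; 18 > 7  ✓
C4: b = 12 is even  ✗
C5: 18 / 6 = 3, so 6 divides 18  ✓
C6: |7 − 18| = 11  ✓
C7: 3h − 2c = 3(18) − 2(7) = 40  ✓
C8: gcd(18, 7) = 1  ✓
C9: c + e = 7 + 16 = 23  ✓
C10: e = 16 = 16 (first disjunct)  ✓
C11: e + c = 16 + 7 = 23; 23 > 22  ✓
C12: b = 12 is in {13, 16, 12}  ✓

No — constraints 1, 4 are not satisfied.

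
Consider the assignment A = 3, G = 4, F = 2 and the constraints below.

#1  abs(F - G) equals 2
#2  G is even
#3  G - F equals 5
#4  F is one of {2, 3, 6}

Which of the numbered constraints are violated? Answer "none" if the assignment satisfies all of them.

#1 abs(2 - 4) = 2 — holds.
#2 G = 4 is even — holds.
#3 G - F = 4 - 2 = 2, not 5 — does not hold.
#4 F = 2 is in {2, 3, 6} — holds.

The assignment fails constraint 3.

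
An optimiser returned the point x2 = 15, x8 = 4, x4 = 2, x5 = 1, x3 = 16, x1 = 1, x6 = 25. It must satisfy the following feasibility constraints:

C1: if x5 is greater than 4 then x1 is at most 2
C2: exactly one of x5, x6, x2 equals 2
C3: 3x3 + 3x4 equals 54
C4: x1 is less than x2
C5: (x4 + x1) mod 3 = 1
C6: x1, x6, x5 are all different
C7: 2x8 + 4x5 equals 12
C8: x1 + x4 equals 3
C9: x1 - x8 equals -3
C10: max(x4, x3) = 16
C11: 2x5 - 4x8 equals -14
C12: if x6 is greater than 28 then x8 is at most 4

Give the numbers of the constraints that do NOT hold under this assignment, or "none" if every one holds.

C1: x5 = 1, not > 4; antecedent false, conditional vacuously true — holds.
C2: x5=1, x6=25, x2=15; 0 of them equal 2, not exactly one — does not hold.
C3: 3x3 + 3x4 = 3(16) + 3(2) = 54 — holds.
C4: x1 = 1, x2 = 15; 1 < 15 — holds.
C5: x4 + x1 = 3; 3 mod 3 = 0, not 1 — does not hold.
C6: x1 = x5 = 1, not all different — does not hold.
C7: 2x8 + 4x5 = 2(4) + 4(1) = 12 — holds.
C8: x1 + x4 = 1 + 2 = 3 — holds.
C9: x1 - x8 = 1 - 4 = -3 — holds.
C10: max(2, 16) = 16 — holds.
C11: 2x5 - 4x8 = 2(1) - 4(4) = -14 — holds.
C12: x6 = 25, not > 28; antecedent false, conditional vacuously true — holds.

Violated: 2, 5, and 6.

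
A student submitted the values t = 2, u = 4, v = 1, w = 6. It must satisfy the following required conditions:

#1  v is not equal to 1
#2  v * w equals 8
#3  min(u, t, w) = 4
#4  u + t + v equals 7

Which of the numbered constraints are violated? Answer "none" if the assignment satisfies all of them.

Constraints 1, 2, and 3 are violated.

#1 v = 1, but 1 is required to differ  FAIL
#2 v * w = 1 * 6 = 6, not 8  FAIL
#3 min(4, 2, 6) = 2, not 4  FAIL
#4 u + t + v = 4 + 2 + 1 = 7  OK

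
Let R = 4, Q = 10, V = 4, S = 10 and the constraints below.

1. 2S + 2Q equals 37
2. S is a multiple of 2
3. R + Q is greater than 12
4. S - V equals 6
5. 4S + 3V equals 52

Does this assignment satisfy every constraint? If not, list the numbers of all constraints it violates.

Constraint 1 does not hold.

1. 2S + 2Q = 2(10) + 2(10) = 40, not 37 — fails.
2. 10 / 2 = 5, so 2 divides 10 — holds.
3. R + Q = 4 + 10 = 14; 14 > 12 — holds.
4. S - V = 10 - 4 = 6 — holds.
5. 4S + 3V = 4(10) + 3(4) = 52 — holds.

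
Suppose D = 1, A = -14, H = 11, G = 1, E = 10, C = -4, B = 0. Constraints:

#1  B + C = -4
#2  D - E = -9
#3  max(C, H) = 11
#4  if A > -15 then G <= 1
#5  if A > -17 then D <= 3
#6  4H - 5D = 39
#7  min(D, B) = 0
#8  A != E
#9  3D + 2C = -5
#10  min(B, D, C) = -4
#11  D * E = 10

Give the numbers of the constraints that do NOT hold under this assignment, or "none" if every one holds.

Yes — all constraints hold.

#1 B + C = 0 + (-4) = -4  ✓
#2 D - E = 1 - 10 = -9  ✓
#3 max(-4, 11) = 11  ✓
#4 A = -14 > -15, so we need G ≤ 1; G = 1 ≤ 1  ✓
#5 A = -14 > -17, so we need D ≤ 3; D = 1 ≤ 3  ✓
#6 4H - 5D = 4(11) - 5(1) = 39  ✓
#7 min(1, 0) = 0  ✓
#8 A = -14, E = 10; distinct  ✓
#9 3D + 2C = 3(1) + 2(-4) = -5  ✓
#10 min(0, 1, -4) = -4  ✓
#11 D * E = 1 * 10 = 10  ✓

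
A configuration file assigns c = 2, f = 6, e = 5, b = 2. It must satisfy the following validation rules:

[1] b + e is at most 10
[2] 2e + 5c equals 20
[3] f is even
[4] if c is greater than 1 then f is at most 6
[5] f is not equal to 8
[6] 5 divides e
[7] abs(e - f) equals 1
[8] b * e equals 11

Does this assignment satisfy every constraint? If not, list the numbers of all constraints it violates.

Violated: 8.

[1] b + e = 2 + 5 = 7; 7 ≤ 10 — holds.
[2] 2e + 5c = 2(5) + 5(2) = 20 — holds.
[3] f = 6 is even — holds.
[4] c = 2 > 1, so we need f ≤ 6; f = 6 ≤ 6 — holds.
[5] f = 6, and 6 ≠ 8 — holds.
[6] 5 / 5 = 1, so 5 divides 5 — holds.
[7] abs(5 - 6) = 1 — holds.
[8] b * e = 2 * 5 = 10, not 11 — does not hold.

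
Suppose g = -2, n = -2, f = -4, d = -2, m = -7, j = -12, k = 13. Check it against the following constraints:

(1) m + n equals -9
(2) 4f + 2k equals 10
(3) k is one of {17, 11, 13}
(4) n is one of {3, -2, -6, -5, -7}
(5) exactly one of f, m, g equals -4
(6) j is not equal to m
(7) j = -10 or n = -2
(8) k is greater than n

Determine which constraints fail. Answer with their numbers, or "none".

All constraints are satisfied.

(1) m + n = -7 + (-2) = -9  OK
(2) 4f + 2k = 4(-4) + 2(13) = 10  OK
(3) k = 13 is in {17, 11, 13}  OK
(4) n = -2 is in {3, -2, -6, -5, -7}  OK
(5) f=-4, m=-7, g=-2; 1 of them equals -4  OK
(6) j = -12, m = -7; distinct  OK
(7) j = -12 ≠ -10, but n = -2 = -2 (second disjunct)  OK
(8) k = 13, n = -2; 13 > -2  OK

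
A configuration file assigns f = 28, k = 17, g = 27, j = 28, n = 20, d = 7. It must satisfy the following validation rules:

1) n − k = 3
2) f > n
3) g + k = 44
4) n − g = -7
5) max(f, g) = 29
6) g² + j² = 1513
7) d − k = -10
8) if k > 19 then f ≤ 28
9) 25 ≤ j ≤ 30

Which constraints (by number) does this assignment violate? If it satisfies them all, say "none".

Constraint 5 is violated.

1) n − k = 20 − 17 = 3  ✓
2) f = 28, n = 20; 28 > 20  ✓
3) g + k = 27 + 17 = 44  ✓
4) n − g = 20 − 27 = -7  ✓
5) max(28, 27) = 28, not 29  ✗
6) g² + j² = 27² + 28² = 729 + 784 = 1513  ✓
7) d − k = 7 − 17 = -10  ✓
8) k = 17, not > 19; antecedent false, conditional vacuously true  ✓
9) j = 28 lies in [25, 30]  ✓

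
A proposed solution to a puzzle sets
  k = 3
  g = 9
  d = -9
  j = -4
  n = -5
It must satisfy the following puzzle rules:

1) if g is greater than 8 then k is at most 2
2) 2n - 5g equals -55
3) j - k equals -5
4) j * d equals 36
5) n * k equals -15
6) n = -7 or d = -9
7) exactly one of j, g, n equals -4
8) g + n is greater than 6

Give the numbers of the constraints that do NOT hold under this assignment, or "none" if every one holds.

Constraints 1, 3, and 8 are violated.

1) g = 9 > 8, so we need k ≤ 2; but k = 3 > 2 — fails.
2) 2n - 5g = 2(-5) - 5(9) = -55 — holds.
3) j - k = -4 - 3 = -7, not -5 — fails.
4) j * d = -4 * (-9) = 36 — holds.
5) n * k = -5 * 3 = -15 — holds.
6) n = -5 ≠ -7, but d = -9 = -9 (second disjunct) — holds.
7) j=-4, g=9, n=-5; 1 of them equals -4 — holds.
8) g + n = 9 + (-5) = 4; 4 ≤ 6, bound 6 not met — fails.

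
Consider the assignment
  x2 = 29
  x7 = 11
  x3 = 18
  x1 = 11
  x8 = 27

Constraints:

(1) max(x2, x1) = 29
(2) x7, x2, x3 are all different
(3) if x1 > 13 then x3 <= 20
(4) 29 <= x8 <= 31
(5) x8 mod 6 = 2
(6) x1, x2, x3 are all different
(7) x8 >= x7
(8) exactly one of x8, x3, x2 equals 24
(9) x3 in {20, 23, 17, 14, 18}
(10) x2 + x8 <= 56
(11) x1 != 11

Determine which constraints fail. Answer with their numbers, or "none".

(1) max(29, 11) = 29 — OK.
(2) values 11, 29, 18 are pairwise distinct — OK.
(3) x1 = 11, not > 13; antecedent false, conditional vacuously true — OK.
(4) x8 = 27 is outside [29, 31] — violated.
(5) 27 mod 6 = 3, not 2 — violated.
(6) values 11, 29, 18 are pairwise distinct — OK.
(7) x8 = 27, x7 = 11; 27 ≥ 11 — OK.
(8) x8=27, x3=18, x2=29; 0 of them equal 24, not exactly one — violated.
(9) x3 = 18 is in {20, 23, 17, 14, 18} — OK.
(10) x2 + x8 = 29 + 27 = 56; 56 ≤ 56 — OK.
(11) x1 = 11, but 11 is required to differ — violated.

Violated: 4, 5, 8, and 11.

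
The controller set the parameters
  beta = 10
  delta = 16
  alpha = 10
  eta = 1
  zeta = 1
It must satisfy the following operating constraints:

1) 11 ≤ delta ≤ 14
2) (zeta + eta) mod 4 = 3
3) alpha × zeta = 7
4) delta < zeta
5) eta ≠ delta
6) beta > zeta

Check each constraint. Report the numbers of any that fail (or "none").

Constraints 1, 2, 3, 4 are violated.

1) delta = 16 is outside [11, 14] — violated.
2) zeta + eta = 2; 2 mod 4 = 2, not 3 — violated.
3) alpha × zeta = 10 × 1 = 10, not 7 — violated.
4) delta = 16, zeta = 1; 16 ≥ 1 (want <) — violated.
5) eta = 1, delta = 16; distinct — satisfied.
6) beta = 10, zeta = 1; 10 > 1 — satisfied.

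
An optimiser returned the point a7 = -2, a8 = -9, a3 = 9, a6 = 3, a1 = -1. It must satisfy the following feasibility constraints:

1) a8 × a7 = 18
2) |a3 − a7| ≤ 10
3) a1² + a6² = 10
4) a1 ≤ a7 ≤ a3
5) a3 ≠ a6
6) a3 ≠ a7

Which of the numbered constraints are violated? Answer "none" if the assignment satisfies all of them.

The assignment fails constraints 2 and 4.

1) a8 × a7 = -9 × (-2) = 18 — holds.
2) |9 − (-2)| = 11; 11 > 10, exceeds bound 10 — fails.
3) a1² + a6² = (-1)² + 3² = 1 + 9 = 10 — holds.
4) values -1, -2, 9; a1 = -1 is not ≤ a7 = -2 — fails.
5) a3 = 9, a6 = 3; distinct — holds.
6) a3 = 9, a7 = -2; distinct — holds.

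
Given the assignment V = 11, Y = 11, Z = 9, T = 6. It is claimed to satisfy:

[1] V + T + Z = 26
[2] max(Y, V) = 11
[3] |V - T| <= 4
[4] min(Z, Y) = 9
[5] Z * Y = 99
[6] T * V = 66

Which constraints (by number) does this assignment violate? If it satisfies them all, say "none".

[1] V + T + Z = 11 + 6 + 9 = 26  holds
[2] max(11, 11) = 11  holds
[3] |11 - 6| = 5; 5 > 4, exceeds bound 4  fails
[4] min(9, 11) = 9  holds
[5] Z * Y = 9 * 11 = 99  holds
[6] T * V = 6 * 11 = 66  holds

Constraint 3 does not hold.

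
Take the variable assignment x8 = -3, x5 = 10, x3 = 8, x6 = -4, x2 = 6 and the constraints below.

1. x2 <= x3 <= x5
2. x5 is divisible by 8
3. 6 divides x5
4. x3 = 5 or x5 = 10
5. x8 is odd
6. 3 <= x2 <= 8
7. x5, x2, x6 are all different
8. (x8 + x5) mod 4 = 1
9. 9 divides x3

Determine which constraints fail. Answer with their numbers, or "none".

1. values 6 <= 8 <= 10 — holds.
2. 10 = 8*1 + 2, so 8 does not divide 10 — does not hold.
3. 10 = 6*1 + 4, so 6 does not divide 10 — does not hold.
4. x3 = 8 ≠ 5, but x5 = 10 = 10 (second disjunct) — holds.
5. x8 = -3 is odd — holds.
6. x2 = 6 lies in [3, 8] — holds.
7. values 10, 6, -4 are pairwise distinct — holds.
8. x8 + x5 = 7; 7 mod 4 = 3, not 1 — does not hold.
9. 8 = 9*0 + 8, so 9 does not divide 8 — does not hold.

No — constraints 2, 3, 8, 9 are not satisfied.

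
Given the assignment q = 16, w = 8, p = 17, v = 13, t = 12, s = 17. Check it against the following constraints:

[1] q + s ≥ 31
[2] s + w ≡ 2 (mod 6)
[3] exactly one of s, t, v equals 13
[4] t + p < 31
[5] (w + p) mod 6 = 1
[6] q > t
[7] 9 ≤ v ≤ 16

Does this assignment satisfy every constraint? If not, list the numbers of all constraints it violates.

[1] q + s = 16 + 17 = 33; 33 ≥ 31  OK
[2] s + w = 25; 25 mod 6 = 1, not 2  FAIL
[3] s=17, t=12, v=13; 1 of them equals 13  OK
[4] t + p = 12 + 17 = 29; 29 < 31  OK
[5] w + p = 25; 25 mod 6 = 1  OK
[6] q = 16, t = 12; 16 > 12  OK
[7] v = 13 lies in [9, 16]  OK

Constraint 2 does not hold.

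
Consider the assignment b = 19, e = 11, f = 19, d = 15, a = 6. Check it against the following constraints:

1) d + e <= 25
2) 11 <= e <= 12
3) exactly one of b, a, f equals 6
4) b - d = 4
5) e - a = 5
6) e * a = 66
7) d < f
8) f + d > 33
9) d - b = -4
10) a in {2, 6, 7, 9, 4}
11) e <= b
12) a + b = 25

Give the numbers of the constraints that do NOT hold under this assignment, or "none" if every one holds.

No — constraint 1 is not satisfied.

1) d + e = 15 + 11 = 26; 26 > 25, bound 25 not met — does not hold.
2) e = 11 lies in [11, 12] — holds.
3) b=19, a=6, f=19; 1 of them equals 6 — holds.
4) b - d = 19 - 15 = 4 — holds.
5) e - a = 11 - 6 = 5 — holds.
6) e * a = 11 * 6 = 66 — holds.
7) d = 15, f = 19; 15 < 19 — holds.
8) f + d = 19 + 15 = 34; 34 > 33 — holds.
9) d - b = 15 - 19 = -4 — holds.
10) a = 6 is in {2, 6, 7, 9, 4} — holds.
11) e = 11, b = 19; 11 ≤ 19 — holds.
12) a + b = 6 + 19 = 25 — holds.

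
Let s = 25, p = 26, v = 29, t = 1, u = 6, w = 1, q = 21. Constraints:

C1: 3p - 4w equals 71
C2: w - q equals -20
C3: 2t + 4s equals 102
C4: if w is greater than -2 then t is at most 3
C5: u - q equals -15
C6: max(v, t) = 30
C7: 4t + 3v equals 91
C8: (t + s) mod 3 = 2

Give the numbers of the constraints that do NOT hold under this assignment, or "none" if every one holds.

C1: 3p - 4w = 3(26) - 4(1) = 74, not 71 — violated.
C2: w - q = 1 - 21 = -20 — satisfied.
C3: 2t + 4s = 2(1) + 4(25) = 102 — satisfied.
C4: w = 1 > -2, so we need t ≤ 3; t = 1 ≤ 3 — satisfied.
C5: u - q = 6 - 21 = -15 — satisfied.
C6: max(29, 1) = 29, not 30 — violated.
C7: 4t + 3v = 4(1) + 3(29) = 91 — satisfied.
C8: t + s = 26; 26 mod 3 = 2 — satisfied.

The assignment fails constraints 1, 6.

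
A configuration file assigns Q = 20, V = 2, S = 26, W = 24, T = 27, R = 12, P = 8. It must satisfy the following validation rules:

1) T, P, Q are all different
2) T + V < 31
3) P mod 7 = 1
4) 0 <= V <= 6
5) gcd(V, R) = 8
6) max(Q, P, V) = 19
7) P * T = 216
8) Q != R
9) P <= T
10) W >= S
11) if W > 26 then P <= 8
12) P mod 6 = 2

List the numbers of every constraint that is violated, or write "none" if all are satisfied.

1) values 27, 8, 20 are pairwise distinct — satisfied.
2) T + V = 27 + 2 = 29; 29 < 31 — satisfied.
3) 8 mod 7 = 1 — satisfied.
4) V = 2 lies in [0, 6] — satisfied.
5) gcd(2, 12) = 2, not 8 — violated.
6) max(20, 8, 2) = 20, not 19 — violated.
7) P * T = 8 * 27 = 216 — satisfied.
8) Q = 20, R = 12; distinct — satisfied.
9) P = 8, T = 27; 8 ≤ 27 — satisfied.
10) W = 24, S = 26; 24 < 26 (want ≥) — violated.
11) W = 24, not > 26; antecedent false, conditional vacuously true — satisfied.
12) 8 mod 6 = 2 — satisfied.

The assignment fails constraints 5, 6, and 10.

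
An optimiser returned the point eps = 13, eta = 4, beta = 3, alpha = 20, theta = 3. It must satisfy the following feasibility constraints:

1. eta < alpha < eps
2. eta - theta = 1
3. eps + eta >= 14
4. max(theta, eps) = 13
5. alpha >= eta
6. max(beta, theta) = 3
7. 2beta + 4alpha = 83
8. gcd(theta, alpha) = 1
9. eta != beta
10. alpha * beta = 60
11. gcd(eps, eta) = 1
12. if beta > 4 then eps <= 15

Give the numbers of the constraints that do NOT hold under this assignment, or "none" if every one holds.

1. values 4, 20, 13; alpha = 20 is not < eps = 13 — violated.
2. eta - theta = 4 - 3 = 1 — satisfied.
3. eps + eta = 13 + 4 = 17; 17 ≥ 14 — satisfied.
4. max(3, 13) = 13 — satisfied.
5. alpha = 20, eta = 4; 20 ≥ 4 — satisfied.
6. max(3, 3) = 3 — satisfied.
7. 2beta + 4alpha = 2(3) + 4(20) = 86, not 83 — violated.
8. gcd(3, 20) = 1 — satisfied.
9. eta = 4, beta = 3; distinct — satisfied.
10. alpha * beta = 20 * 3 = 60 — satisfied.
11. gcd(13, 4) = 1 — satisfied.
12. beta = 3, not > 4; antecedent false, conditional vacuously true — satisfied.

No — constraints 1, 7 are not satisfied.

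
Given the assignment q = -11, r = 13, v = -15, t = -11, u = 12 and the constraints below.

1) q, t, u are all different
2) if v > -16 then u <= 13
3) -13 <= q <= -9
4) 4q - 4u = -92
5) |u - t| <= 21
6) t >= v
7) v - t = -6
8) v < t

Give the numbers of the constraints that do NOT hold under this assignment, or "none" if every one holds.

1) q = t = -11, not all different  no
2) v = -15 > -16, so we need u ≤ 13; u = 12 ≤ 13  yes
3) q = -11 lies in [-13, -9]  yes
4) 4q - 4u = 4(-11) - 4(12) = -92  yes
5) |12 - (-11)| = 23; 23 > 21, exceeds bound 21  no
6) t = -11, v = -15; -11 ≥ -15  yes
7) v - t = -15 - (-11) = -4, not -6  no
8) v = -15, t = -11; -15 < -11  yes

The assignment fails constraints 1, 5, 7.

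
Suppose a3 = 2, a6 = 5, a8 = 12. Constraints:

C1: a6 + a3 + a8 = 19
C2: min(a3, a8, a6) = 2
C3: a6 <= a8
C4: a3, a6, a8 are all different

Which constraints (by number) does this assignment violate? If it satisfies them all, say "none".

C1: a6 + a3 + a8 = 5 + 2 + 12 = 19  yes
C2: min(2, 12, 5) = 2  yes
C3: a6 = 5, a8 = 12; 5 ≤ 12  yes
C4: values 2, 5, 12 are pairwise distinct  yes

None — every constraint holds.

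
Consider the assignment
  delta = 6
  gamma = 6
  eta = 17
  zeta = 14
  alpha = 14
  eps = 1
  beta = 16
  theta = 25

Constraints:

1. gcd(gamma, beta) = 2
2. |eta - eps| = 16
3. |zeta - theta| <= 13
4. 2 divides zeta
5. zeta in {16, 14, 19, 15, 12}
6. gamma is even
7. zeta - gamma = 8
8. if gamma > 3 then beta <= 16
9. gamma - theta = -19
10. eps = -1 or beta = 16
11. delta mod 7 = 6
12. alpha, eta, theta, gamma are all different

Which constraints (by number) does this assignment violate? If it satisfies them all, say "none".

No violations.

1. gcd(6, 16) = 2  true
2. |17 - 1| = 16  true
3. |14 - 25| = 11; 11 ≤ 13  true
4. 14 / 2 = 7, so 2 divides 14  true
5. zeta = 14 is in {16, 14, 19, 15, 12}  true
6. gamma = 6 is even  true
7. zeta - gamma = 14 - 6 = 8  true
8. gamma = 6 > 3, so we need beta ≤ 16; beta = 16 ≤ 16  true
9. gamma - theta = 6 - 25 = -19  true
10. eps = 1 ≠ -1, but beta = 16 = 16 (second disjunct)  true
11. 6 mod 7 = 6  true
12. values 14, 17, 25, 6 are pairwise distinct  true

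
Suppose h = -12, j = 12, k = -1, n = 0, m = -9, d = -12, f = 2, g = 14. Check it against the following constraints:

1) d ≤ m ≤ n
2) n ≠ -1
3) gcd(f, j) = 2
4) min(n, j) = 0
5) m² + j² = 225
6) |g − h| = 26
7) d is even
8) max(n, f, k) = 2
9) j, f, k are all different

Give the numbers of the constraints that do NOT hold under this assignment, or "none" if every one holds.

None — every constraint holds.

1) values -12 ≤ -9 ≤ 0  OK
2) n = 0, and 0 ≠ -1  OK
3) gcd(2, 12) = 2  OK
4) min(0, 12) = 0  OK
5) m² + j² = (-9)² + 12² = 81 + 144 = 225  OK
6) |14 − (-12)| = 26  OK
7) d = -12 is even  OK
8) max(0, 2, -1) = 2  OK
9) values 12, 2, -1 are pairwise distinct  OK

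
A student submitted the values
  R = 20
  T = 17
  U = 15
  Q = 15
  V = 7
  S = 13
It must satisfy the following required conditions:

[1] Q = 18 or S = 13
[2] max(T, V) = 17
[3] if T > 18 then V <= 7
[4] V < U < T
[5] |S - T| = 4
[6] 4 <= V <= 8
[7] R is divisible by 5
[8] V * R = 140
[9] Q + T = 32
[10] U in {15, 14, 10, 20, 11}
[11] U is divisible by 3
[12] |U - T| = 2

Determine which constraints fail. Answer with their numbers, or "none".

[1] Q = 15 ≠ 18, but S = 13 = 13 (second disjunct)  holds
[2] max(17, 7) = 17  holds
[3] T = 17, not > 18; antecedent false, conditional vacuously true  holds
[4] values 7 < 15 < 17  holds
[5] |13 - 17| = 4  holds
[6] V = 7 lies in [4, 8]  holds
[7] 20 / 5 = 4, so 5 divides 20  holds
[8] V * R = 7 * 20 = 140  holds
[9] Q + T = 15 + 17 = 32  holds
[10] U = 15 is in {15, 14, 10, 20, 11}  holds
[11] 15 / 3 = 5, so 3 divides 15  holds
[12] |15 - 17| = 2  holds

None — every constraint holds.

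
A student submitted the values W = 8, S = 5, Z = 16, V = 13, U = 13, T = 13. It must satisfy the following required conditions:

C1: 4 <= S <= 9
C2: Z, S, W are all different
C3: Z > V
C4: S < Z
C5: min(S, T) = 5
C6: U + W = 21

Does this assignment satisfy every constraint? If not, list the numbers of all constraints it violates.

C1: S = 5 lies in [4, 9] — holds.
C2: values 16, 5, 8 are pairwise distinct — holds.
C3: Z = 16, V = 13; 16 > 13 — holds.
C4: S = 5, Z = 16; 5 < 16 — holds.
C5: min(5, 13) = 5 — holds.
C6: U + W = 13 + 8 = 21 — holds.

All constraints are satisfied.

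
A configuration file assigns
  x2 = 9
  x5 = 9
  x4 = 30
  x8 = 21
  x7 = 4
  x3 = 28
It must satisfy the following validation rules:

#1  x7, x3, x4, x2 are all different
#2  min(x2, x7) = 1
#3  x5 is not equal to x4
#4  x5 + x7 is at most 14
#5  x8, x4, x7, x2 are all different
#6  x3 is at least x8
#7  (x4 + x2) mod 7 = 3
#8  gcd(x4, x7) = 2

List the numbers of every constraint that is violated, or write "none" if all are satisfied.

#1 values 4, 28, 30, 9 are pairwise distinct  ✓
#2 min(9, 4) = 4, not 1  ✗
#3 x5 = 9, x4 = 30; distinct  ✓
#4 x5 + x7 = 9 + 4 = 13; 13 ≤ 14  ✓
#5 values 21, 30, 4, 9 are pairwise distinct  ✓
#6 x3 = 28, x8 = 21; 28 ≥ 21  ✓
#7 x4 + x2 = 39; 39 mod 7 = 4, not 3  ✗
#8 gcd(30, 4) = 2  ✓

No — constraints 2 and 7 are not satisfied.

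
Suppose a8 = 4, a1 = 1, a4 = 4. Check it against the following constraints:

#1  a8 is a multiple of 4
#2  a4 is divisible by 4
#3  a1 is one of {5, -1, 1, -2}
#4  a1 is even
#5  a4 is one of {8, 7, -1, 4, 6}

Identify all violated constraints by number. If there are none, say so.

Violated: 4.

#1 4 / 4 = 1, so 4 divides 4 — OK.
#2 4 / 4 = 1, so 4 divides 4 — OK.
#3 a1 = 1 is in {5, -1, 1, -2} — OK.
#4 a1 = 1 is odd — violated.
#5 a4 = 4 is in {8, 7, -1, 4, 6} — OK.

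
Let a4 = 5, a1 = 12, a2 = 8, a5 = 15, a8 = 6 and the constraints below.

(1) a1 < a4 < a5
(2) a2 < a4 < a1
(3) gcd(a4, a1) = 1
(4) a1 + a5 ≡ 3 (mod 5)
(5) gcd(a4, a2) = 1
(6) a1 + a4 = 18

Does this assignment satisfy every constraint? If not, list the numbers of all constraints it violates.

Violated: 1, 2, 4, 6.

(1) values 12, 5, 15; a1 = 12 is not < a4 = 5  FAIL
(2) values 8, 5, 12; a2 = 8 is not < a4 = 5  FAIL
(3) gcd(5, 12) = 1  OK
(4) a1 + a5 = 27; 27 mod 5 = 2, not 3  FAIL
(5) gcd(5, 8) = 1  OK
(6) a1 + a4 = 12 + 5 = 17, not 18  FAIL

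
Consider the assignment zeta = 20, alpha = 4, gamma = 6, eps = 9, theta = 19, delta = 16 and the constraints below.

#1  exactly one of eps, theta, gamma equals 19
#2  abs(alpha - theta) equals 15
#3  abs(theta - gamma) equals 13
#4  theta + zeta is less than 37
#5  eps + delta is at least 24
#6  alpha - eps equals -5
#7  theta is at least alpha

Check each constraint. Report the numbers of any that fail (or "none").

#1 eps=9, theta=19, gamma=6; 1 of them equals 19 — holds.
#2 abs(4 - 19) = 15 — holds.
#3 abs(19 - 6) = 13 — holds.
#4 theta + zeta = 19 + 20 = 39; 39 ≥ 37, bound 37 not met — does not hold.
#5 eps + delta = 9 + 16 = 25; 25 ≥ 24 — holds.
#6 alpha - eps = 4 - 9 = -5 — holds.
#7 theta = 19, alpha = 4; 19 ≥ 4 — holds.

The assignment fails constraint 4.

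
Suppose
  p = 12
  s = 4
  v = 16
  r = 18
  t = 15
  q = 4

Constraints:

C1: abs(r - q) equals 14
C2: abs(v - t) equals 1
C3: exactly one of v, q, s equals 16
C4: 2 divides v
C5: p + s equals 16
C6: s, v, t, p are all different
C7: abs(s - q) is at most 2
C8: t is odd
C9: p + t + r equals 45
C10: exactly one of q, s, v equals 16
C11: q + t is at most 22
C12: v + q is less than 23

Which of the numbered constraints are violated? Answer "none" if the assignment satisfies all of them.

All constraints are satisfied.

C1: abs(18 - 4) = 14 — satisfied.
C2: abs(16 - 15) = 1 — satisfied.
C3: v=16, q=4, s=4; 1 of them equals 16 — satisfied.
C4: 16 / 2 = 8, so 2 divides 16 — satisfied.
C5: p + s = 12 + 4 = 16 — satisfied.
C6: values 4, 16, 15, 12 are pairwise distinct — satisfied.
C7: abs(4 - 4) = 0; 0 ≤ 2 — satisfied.
C8: t = 15 is odd — satisfied.
C9: p + t + r = 12 + 15 + 18 = 45 — satisfied.
C10: q=4, s=4, v=16; 1 of them equals 16 — satisfied.
C11: q + t = 4 + 15 = 19; 19 ≤ 22 — satisfied.
C12: v + q = 16 + 4 = 20; 20 < 23 — satisfied.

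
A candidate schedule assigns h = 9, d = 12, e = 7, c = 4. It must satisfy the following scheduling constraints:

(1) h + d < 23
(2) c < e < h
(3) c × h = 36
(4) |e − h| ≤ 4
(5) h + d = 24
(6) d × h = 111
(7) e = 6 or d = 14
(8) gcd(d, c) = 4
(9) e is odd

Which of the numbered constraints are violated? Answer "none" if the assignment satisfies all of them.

(1) h + d = 9 + 12 = 21; 21 < 23  holds
(2) values 4 < 7 < 9  holds
(3) c × h = 4 × 9 = 36  holds
(4) |7 − 9| = 2; 2 ≤ 4  holds
(5) h + d = 9 + 12 = 21, not 24  fails
(6) d × h = 12 × 9 = 108, not 111  fails
(7) e = 7 ≠ 6 and d = 12 ≠ 14; both disjuncts false  fails
(8) gcd(12, 4) = 4  holds
(9) e = 7 is odd  holds

Violated: 5, 6, 7.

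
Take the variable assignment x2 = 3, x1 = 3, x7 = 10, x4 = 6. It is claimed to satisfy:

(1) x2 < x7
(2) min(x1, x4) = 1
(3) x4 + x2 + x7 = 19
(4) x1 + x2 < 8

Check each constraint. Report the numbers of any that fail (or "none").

(1) x2 = 3, x7 = 10; 3 < 10 — holds.
(2) min(3, 6) = 3, not 1 — does not hold.
(3) x4 + x2 + x7 = 6 + 3 + 10 = 19 — holds.
(4) x1 + x2 = 3 + 3 = 6; 6 < 8 — holds.

No — constraint 2 is not satisfied.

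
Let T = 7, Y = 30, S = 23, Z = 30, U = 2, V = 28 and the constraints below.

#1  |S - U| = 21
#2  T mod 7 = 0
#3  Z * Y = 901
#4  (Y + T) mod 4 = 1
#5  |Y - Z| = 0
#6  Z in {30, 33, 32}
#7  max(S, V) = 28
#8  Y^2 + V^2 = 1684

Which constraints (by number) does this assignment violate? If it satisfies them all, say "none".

Violated: 3.

#1 |23 - 2| = 21 — OK.
#2 7 mod 7 = 0 — OK.
#3 Z * Y = 30 * 30 = 900, not 901 — violated.
#4 Y + T = 37; 37 mod 4 = 1 — OK.
#5 |30 - 30| = 0 — OK.
#6 Z = 30 is in {30, 33, 32} — OK.
#7 max(23, 28) = 28 — OK.
#8 Y^2 + V^2 = 30^2 + 28^2 = 900 + 784 = 1684 — OK.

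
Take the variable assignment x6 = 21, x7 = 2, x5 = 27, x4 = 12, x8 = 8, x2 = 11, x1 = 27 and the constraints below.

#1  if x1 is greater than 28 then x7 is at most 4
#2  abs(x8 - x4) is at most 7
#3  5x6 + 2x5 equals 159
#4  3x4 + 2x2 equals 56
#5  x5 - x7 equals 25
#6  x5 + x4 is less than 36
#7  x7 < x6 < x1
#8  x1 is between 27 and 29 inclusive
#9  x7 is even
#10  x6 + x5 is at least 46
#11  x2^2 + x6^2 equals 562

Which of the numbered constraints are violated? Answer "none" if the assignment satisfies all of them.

Constraints 4 and 6 are violated.

#1 x1 = 27, not > 28; antecedent false, conditional vacuously true  ✔
#2 abs(8 - 12) = 4; 4 ≤ 7  ✔
#3 5x6 + 2x5 = 5(21) + 2(27) = 159  ✔
#4 3x4 + 2x2 = 3(12) + 2(11) = 58, not 56  ✘
#5 x5 - x7 = 27 - 2 = 25  ✔
#6 x5 + x4 = 27 + 12 = 39; 39 ≥ 36, bound 36 not met  ✘
#7 values 2 < 21 < 27  ✔
#8 x1 = 27 lies in [27, 29]  ✔
#9 x7 = 2 is even  ✔
#10 x6 + x5 = 21 + 27 = 48; 48 ≥ 46  ✔
#11 x2^2 + x6^2 = 11^2 + 21^2 = 121 + 441 = 562  ✔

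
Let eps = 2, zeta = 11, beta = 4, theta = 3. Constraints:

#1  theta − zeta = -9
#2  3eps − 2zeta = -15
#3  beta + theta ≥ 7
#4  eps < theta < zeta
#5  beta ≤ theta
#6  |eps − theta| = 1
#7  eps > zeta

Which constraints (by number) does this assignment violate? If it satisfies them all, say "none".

Constraints 1, 2, 5, 7 do not hold.

#1 theta − zeta = 3 − 11 = -8, not -9 — fails.
#2 3eps − 2zeta = 3(2) − 2(11) = -16, not -15 — fails.
#3 beta + theta = 4 + 3 = 7; 7 ≥ 7 — holds.
#4 values 2 < 3 < 11 — holds.
#5 beta = 4, theta = 3; 4 > 3 (want ≤) — fails.
#6 |2 − 3| = 1 — holds.
#7 eps = 2, zeta = 11; 2 ≤ 11 (want >) — fails.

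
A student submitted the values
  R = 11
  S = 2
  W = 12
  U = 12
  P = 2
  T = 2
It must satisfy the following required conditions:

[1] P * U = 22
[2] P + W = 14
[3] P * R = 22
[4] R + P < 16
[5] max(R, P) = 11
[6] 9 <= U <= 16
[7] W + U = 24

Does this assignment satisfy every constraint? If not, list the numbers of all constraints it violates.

The assignment fails constraint 1.

[1] P * U = 2 * 12 = 24, not 22  ✗
[2] P + W = 2 + 12 = 14  ✓
[3] P * R = 2 * 11 = 22  ✓
[4] R + P = 11 + 2 = 13; 13 < 16  ✓
[5] max(11, 2) = 11  ✓
[6] U = 12 lies in [9, 16]  ✓
[7] W + U = 12 + 12 = 24  ✓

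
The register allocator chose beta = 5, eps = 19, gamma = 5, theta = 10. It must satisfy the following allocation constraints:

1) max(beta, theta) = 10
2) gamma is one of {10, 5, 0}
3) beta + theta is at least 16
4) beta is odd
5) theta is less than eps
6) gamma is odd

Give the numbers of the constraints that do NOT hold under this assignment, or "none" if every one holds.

1) max(5, 10) = 10  OK
2) gamma = 5 is in {10, 5, 0}  OK
3) beta + theta = 5 + 10 = 15; 15 < 16, bound 16 not met  FAIL
4) beta = 5 is odd  OK
5) theta = 10, eps = 19; 10 < 19  OK
6) gamma = 5 is odd  OK

The assignment fails constraint 3.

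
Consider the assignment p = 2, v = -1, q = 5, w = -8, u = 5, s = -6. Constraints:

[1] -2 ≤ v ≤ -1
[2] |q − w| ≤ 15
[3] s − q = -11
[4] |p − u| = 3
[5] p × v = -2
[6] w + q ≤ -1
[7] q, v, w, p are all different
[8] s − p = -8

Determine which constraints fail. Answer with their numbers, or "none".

[1] v = -1 lies in [-2, -1]  true
[2] |5 − (-8)| = 13; 13 ≤ 15  true
[3] s − q = -6 − 5 = -11  true
[4] |2 − 5| = 3  true
[5] p × v = 2 × (-1) = -2  true
[6] w + q = -8 + 5 = -3; -3 ≤ -1  true
[7] values 5, -1, -8, 2 are pairwise distinct  true
[8] s − p = -6 − 2 = -8  true

The assignment satisfies every constraint.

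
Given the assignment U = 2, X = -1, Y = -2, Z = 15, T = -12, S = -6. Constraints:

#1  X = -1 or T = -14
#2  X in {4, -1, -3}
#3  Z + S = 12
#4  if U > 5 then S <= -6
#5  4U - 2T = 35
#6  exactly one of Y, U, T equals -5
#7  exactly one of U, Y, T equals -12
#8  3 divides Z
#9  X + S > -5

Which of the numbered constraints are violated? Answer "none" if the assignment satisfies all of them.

#1 X = -1 = -1 (first disjunct) — OK.
#2 X = -1 is in {4, -1, -3} — OK.
#3 Z + S = 15 + (-6) = 9, not 12 — violated.
#4 U = 2, not > 5; antecedent false, conditional vacuously true — OK.
#5 4U - 2T = 4(2) - 2(-12) = 32, not 35 — violated.
#6 Y=-2, U=2, T=-12; 0 of them equal -5, not exactly one — violated.
#7 U=2, Y=-2, T=-12; 1 of them equals -12 — OK.
#8 15 / 3 = 5, so 3 divides 15 — OK.
#9 X + S = -1 + (-6) = -7; -7 ≤ -5, bound -5 not met — violated.

No — constraints 3, 5, 6, 9 are not satisfied.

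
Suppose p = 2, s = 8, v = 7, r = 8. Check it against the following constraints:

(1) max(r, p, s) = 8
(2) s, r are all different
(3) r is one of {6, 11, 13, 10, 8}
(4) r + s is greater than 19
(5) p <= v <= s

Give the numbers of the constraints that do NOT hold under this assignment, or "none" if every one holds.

The assignment fails constraints 2 and 4.

(1) max(8, 2, 8) = 8 — satisfied.
(2) s = r = 8, not all different — violated.
(3) r = 8 is in {6, 11, 13, 10, 8} — satisfied.
(4) r + s = 8 + 8 = 16; 16 ≤ 19, bound 19 not met — violated.
(5) values 2 <= 7 <= 8 — satisfied.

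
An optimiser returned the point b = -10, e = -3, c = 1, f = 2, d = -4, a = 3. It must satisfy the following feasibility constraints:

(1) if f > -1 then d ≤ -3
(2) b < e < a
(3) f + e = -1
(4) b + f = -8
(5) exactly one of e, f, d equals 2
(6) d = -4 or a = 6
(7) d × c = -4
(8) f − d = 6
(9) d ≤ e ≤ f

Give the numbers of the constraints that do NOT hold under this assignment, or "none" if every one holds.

Yes — all constraints hold.

(1) f = 2 > -1, so we need d ≤ -3; d = -4 ≤ -3  OK
(2) values -10 < -3 < 3  OK
(3) f + e = 2 + (-3) = -1  OK
(4) b + f = -10 + 2 = -8  OK
(5) e=-3, f=2, d=-4; 1 of them equals 2  OK
(6) d = -4 = -4 (first disjunct)  OK
(7) d × c = -4 × 1 = -4  OK
(8) f − d = 2 − (-4) = 6  OK
(9) values -4 ≤ -3 ≤ 2  OK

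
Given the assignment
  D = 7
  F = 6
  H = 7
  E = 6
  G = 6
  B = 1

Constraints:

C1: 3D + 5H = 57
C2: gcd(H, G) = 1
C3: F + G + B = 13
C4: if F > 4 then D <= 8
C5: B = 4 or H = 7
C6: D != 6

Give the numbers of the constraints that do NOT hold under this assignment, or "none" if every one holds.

Violated: 1.

C1: 3D + 5H = 3(7) + 5(7) = 56, not 57 — violated.
C2: gcd(7, 6) = 1 — OK.
C3: F + G + B = 6 + 6 + 1 = 13 — OK.
C4: F = 6 > 4, so we need D ≤ 8; D = 7 ≤ 8 — OK.
C5: B = 1 ≠ 4, but H = 7 = 7 (second disjunct) — OK.
C6: D = 7, and 7 ≠ 6 — OK.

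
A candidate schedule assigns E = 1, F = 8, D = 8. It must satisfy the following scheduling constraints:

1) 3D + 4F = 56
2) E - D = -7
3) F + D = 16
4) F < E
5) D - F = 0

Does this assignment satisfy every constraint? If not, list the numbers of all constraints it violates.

1) 3D + 4F = 3(8) + 4(8) = 56  true
2) E - D = 1 - 8 = -7  true
3) F + D = 8 + 8 = 16  true
4) F = 8, E = 1; 8 ≥ 1 (want <)  false
5) D - F = 8 - 8 = 0  true

Constraint 4 is violated.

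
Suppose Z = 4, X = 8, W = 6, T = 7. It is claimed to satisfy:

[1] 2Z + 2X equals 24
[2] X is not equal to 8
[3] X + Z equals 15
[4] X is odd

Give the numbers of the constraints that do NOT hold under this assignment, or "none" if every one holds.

[1] 2Z + 2X = 2(4) + 2(8) = 24  ✓
[2] X = 8, but 8 is required to differ  ✗
[3] X + Z = 8 + 4 = 12, not 15  ✗
[4] X = 8 is even  ✗

No — constraints 2, 3, 4 are not satisfied.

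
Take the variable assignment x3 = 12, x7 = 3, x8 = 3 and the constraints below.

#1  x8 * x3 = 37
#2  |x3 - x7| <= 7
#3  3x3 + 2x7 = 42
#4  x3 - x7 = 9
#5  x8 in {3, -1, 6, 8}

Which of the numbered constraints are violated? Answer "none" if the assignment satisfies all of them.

Constraints 1 and 2 do not hold.

#1 x8 * x3 = 3 * 12 = 36, not 37 — does not hold.
#2 |12 - 3| = 9; 9 > 7, exceeds bound 7 — does not hold.
#3 3x3 + 2x7 = 3(12) + 2(3) = 42 — holds.
#4 x3 - x7 = 12 - 3 = 9 — holds.
#5 x8 = 3 is in {3, -1, 6, 8} — holds.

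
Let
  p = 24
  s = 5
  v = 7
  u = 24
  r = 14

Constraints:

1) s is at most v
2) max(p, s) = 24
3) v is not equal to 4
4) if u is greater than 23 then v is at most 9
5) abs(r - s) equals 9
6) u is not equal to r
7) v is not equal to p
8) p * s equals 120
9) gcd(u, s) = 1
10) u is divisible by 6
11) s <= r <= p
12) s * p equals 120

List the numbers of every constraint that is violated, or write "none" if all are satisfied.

No violations.

1) s = 5, v = 7; 5 ≤ 7  ✔
2) max(24, 5) = 24  ✔
3) v = 7, and 7 ≠ 4  ✔
4) u = 24 > 23, so we need v ≤ 9; v = 7 ≤ 9  ✔
5) abs(14 - 5) = 9  ✔
6) u = 24, r = 14; distinct  ✔
7) v = 7, p = 24; distinct  ✔
8) p * s = 24 * 5 = 120  ✔
9) gcd(24, 5) = 1  ✔
10) 24 / 6 = 4, so 6 divides 24  ✔
11) values 5 <= 14 <= 24  ✔
12) s * p = 5 * 24 = 120  ✔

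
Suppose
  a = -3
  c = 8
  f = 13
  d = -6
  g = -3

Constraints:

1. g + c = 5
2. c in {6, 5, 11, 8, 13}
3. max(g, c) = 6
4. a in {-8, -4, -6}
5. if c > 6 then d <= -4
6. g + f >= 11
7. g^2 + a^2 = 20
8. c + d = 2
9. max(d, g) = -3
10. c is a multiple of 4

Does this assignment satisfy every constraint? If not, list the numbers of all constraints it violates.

Constraints 3, 4, 6, and 7 do not hold.

1. g + c = -3 + 8 = 5  yes
2. c = 8 is in {6, 5, 11, 8, 13}  yes
3. max(-3, 8) = 8, not 6  no
4. a = -3 is not in {-8, -4, -6}  no
5. c = 8 > 6, so we need d ≤ -4; d = -6 ≤ -4  yes
6. g + f = -3 + 13 = 10; 10 < 11, bound 11 not met  no
7. g^2 + a^2 = (-3)^2 + (-3)^2 = 9 + 9 = 18, not 20  no
8. c + d = 8 + (-6) = 2  yes
9. max(-6, -3) = -3  yes
10. 8 / 4 = 2, so 4 divides 8  yes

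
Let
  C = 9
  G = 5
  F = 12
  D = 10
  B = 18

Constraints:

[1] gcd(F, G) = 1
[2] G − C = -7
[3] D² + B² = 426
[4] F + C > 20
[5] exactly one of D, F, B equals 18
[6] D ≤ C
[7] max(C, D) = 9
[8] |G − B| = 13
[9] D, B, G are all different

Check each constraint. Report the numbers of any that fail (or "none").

Constraints 2, 3, 6, and 7 are violated.

[1] gcd(12, 5) = 1  ✔
[2] G − C = 5 − 9 = -4, not -7  ✘
[3] D² + B² = 10² + 18² = 100 + 324 = 424, not 426  ✘
[4] F + C = 12 + 9 = 21; 21 > 20  ✔
[5] D=10, F=12, B=18; 1 of them equals 18  ✔
[6] D = 10, C = 9; 10 > 9 (want ≤)  ✘
[7] max(9, 10) = 10, not 9  ✘
[8] |5 − 18| = 13  ✔
[9] values 10, 18, 5 are pairwise distinct  ✔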